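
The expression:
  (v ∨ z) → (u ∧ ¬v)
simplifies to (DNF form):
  (u ∧ ¬v) ∨ (¬v ∧ ¬z)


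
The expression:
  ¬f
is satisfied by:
  {f: False}


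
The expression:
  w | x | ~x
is always true.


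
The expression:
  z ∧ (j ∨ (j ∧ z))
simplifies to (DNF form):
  j ∧ z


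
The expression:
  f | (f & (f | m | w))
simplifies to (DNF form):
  f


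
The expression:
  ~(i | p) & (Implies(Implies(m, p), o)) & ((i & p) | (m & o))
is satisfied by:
  {m: True, o: True, i: False, p: False}


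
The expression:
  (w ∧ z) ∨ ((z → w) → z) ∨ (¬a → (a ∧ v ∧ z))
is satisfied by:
  {a: True, z: True}
  {a: True, z: False}
  {z: True, a: False}


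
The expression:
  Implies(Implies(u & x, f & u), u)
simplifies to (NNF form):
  u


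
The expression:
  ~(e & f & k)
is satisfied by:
  {k: False, e: False, f: False}
  {f: True, k: False, e: False}
  {e: True, k: False, f: False}
  {f: True, e: True, k: False}
  {k: True, f: False, e: False}
  {f: True, k: True, e: False}
  {e: True, k: True, f: False}


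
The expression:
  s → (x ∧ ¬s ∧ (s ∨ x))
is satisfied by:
  {s: False}


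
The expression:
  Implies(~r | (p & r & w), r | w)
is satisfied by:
  {r: True, w: True}
  {r: True, w: False}
  {w: True, r: False}


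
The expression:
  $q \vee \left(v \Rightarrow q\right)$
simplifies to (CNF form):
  $q \vee \neg v$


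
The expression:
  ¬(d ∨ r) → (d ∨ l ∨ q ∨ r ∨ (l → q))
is always true.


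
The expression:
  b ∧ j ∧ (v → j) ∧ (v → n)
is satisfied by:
  {j: True, b: True, n: True, v: False}
  {j: True, b: True, v: False, n: False}
  {j: True, b: True, n: True, v: True}


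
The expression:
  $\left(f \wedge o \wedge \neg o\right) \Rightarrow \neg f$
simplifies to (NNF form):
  $\text{True}$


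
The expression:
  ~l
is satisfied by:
  {l: False}


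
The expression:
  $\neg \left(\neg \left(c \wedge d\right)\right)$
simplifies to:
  $c \wedge d$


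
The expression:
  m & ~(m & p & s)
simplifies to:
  m & (~p | ~s)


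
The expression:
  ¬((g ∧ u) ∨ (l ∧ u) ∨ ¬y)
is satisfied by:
  {y: True, g: False, u: False, l: False}
  {l: True, y: True, g: False, u: False}
  {g: True, y: True, l: False, u: False}
  {l: True, g: True, y: True, u: False}
  {u: True, y: True, l: False, g: False}


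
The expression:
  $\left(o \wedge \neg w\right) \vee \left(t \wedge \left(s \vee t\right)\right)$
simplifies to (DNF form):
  $t \vee \left(o \wedge \neg w\right)$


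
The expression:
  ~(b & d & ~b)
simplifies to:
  True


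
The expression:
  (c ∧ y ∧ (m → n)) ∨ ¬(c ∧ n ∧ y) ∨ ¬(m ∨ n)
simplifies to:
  True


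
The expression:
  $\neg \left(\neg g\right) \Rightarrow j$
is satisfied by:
  {j: True, g: False}
  {g: False, j: False}
  {g: True, j: True}


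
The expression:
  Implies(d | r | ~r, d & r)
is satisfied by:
  {r: True, d: True}


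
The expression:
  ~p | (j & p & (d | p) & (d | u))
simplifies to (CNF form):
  (j | ~p) & (d | j | ~p) & (d | u | ~p) & (j | u | ~p)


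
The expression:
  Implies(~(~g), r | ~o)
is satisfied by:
  {r: True, g: False, o: False}
  {g: False, o: False, r: False}
  {r: True, o: True, g: False}
  {o: True, g: False, r: False}
  {r: True, g: True, o: False}
  {g: True, r: False, o: False}
  {r: True, o: True, g: True}


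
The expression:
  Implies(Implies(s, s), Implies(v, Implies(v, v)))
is always true.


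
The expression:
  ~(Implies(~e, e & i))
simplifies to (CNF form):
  ~e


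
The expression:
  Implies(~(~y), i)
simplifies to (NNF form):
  i | ~y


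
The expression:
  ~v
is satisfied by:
  {v: False}


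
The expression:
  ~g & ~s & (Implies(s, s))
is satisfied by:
  {g: False, s: False}


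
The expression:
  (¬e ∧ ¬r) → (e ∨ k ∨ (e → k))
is always true.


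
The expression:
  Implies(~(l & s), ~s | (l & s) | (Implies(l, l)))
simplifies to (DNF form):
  True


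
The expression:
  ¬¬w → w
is always true.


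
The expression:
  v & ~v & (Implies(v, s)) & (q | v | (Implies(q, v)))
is never true.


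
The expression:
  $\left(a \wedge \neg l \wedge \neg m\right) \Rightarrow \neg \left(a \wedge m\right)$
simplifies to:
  $\text{True}$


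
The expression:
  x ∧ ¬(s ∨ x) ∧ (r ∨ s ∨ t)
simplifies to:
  False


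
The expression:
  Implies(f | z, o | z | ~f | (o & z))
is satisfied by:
  {o: True, z: True, f: False}
  {o: True, z: False, f: False}
  {z: True, o: False, f: False}
  {o: False, z: False, f: False}
  {f: True, o: True, z: True}
  {f: True, o: True, z: False}
  {f: True, z: True, o: False}


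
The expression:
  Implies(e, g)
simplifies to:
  g | ~e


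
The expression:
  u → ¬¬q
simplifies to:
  q ∨ ¬u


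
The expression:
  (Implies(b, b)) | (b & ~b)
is always true.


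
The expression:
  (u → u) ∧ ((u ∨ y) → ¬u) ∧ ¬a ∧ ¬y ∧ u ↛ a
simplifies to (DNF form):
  False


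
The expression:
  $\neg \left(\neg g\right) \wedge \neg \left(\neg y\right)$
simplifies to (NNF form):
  $g \wedge y$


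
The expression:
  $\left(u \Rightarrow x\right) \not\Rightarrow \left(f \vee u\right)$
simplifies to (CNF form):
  $\neg f \wedge \neg u$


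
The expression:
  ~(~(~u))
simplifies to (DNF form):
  ~u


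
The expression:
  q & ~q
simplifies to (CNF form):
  False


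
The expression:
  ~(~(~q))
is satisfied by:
  {q: False}


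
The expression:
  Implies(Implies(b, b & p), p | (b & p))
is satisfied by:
  {b: True, p: True}
  {b: True, p: False}
  {p: True, b: False}


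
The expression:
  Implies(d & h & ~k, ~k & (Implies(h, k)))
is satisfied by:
  {k: True, h: False, d: False}
  {h: False, d: False, k: False}
  {d: True, k: True, h: False}
  {d: True, h: False, k: False}
  {k: True, h: True, d: False}
  {h: True, k: False, d: False}
  {d: True, h: True, k: True}


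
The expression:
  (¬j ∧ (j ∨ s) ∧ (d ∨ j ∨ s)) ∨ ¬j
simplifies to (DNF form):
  ¬j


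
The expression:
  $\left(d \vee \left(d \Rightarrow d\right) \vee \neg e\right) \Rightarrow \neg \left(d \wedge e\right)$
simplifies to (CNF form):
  $\neg d \vee \neg e$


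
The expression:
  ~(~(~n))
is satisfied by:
  {n: False}


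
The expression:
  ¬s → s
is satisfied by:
  {s: True}


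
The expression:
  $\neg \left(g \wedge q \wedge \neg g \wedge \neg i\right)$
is always true.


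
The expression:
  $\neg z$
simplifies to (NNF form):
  $\neg z$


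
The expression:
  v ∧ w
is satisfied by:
  {w: True, v: True}


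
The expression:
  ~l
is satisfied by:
  {l: False}


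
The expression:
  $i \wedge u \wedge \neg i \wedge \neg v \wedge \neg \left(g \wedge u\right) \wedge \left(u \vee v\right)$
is never true.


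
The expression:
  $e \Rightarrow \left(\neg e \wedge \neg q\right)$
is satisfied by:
  {e: False}


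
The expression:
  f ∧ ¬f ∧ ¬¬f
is never true.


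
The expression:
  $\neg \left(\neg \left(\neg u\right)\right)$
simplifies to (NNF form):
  $\neg u$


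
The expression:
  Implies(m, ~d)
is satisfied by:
  {m: False, d: False}
  {d: True, m: False}
  {m: True, d: False}


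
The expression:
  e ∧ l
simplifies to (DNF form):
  e ∧ l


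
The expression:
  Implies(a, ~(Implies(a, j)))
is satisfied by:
  {a: False, j: False}
  {j: True, a: False}
  {a: True, j: False}


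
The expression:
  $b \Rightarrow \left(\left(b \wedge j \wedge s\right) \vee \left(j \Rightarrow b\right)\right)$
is always true.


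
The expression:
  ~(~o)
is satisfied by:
  {o: True}


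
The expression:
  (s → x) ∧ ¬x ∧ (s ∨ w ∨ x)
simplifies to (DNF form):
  w ∧ ¬s ∧ ¬x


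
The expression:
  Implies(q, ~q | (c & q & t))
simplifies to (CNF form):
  (c | ~q) & (t | ~q)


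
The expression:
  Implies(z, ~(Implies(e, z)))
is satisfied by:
  {z: False}


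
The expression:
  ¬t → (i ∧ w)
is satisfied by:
  {t: True, w: True, i: True}
  {t: True, w: True, i: False}
  {t: True, i: True, w: False}
  {t: True, i: False, w: False}
  {w: True, i: True, t: False}


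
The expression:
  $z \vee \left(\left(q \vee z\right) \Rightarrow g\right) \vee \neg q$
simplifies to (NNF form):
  $g \vee z \vee \neg q$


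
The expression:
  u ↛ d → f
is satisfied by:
  {d: True, f: True, u: False}
  {d: True, f: False, u: False}
  {f: True, d: False, u: False}
  {d: False, f: False, u: False}
  {d: True, u: True, f: True}
  {d: True, u: True, f: False}
  {u: True, f: True, d: False}


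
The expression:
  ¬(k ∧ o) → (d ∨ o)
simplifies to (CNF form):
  d ∨ o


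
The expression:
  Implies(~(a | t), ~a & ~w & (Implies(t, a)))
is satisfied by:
  {a: True, t: True, w: False}
  {a: True, w: False, t: False}
  {t: True, w: False, a: False}
  {t: False, w: False, a: False}
  {a: True, t: True, w: True}
  {a: True, w: True, t: False}
  {t: True, w: True, a: False}


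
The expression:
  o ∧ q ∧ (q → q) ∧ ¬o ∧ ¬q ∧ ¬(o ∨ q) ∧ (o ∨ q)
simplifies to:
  False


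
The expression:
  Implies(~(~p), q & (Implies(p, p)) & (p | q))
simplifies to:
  q | ~p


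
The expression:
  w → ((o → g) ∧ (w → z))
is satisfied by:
  {z: True, g: True, o: False, w: False}
  {z: True, o: False, g: False, w: False}
  {z: True, g: True, o: True, w: False}
  {z: True, o: True, g: False, w: False}
  {g: True, z: False, o: False, w: False}
  {z: False, o: False, g: False, w: False}
  {g: True, o: True, z: False, w: False}
  {o: True, z: False, g: False, w: False}
  {w: True, g: True, z: True, o: False}
  {w: True, z: True, o: False, g: False}
  {w: True, g: True, z: True, o: True}


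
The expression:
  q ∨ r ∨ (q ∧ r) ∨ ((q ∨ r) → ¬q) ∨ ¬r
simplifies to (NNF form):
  True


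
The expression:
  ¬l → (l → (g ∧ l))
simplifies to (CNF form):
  True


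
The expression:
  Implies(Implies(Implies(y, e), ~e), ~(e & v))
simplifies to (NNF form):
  True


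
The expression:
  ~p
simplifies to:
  ~p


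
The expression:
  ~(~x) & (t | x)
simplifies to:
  x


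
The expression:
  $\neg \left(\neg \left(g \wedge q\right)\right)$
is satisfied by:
  {g: True, q: True}


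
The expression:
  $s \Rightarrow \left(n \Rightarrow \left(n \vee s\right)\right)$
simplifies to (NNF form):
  $\text{True}$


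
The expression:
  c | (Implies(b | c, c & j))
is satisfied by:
  {c: True, b: False}
  {b: False, c: False}
  {b: True, c: True}


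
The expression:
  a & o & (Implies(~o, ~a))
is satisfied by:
  {a: True, o: True}


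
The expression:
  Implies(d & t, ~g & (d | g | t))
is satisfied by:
  {g: False, t: False, d: False}
  {d: True, g: False, t: False}
  {t: True, g: False, d: False}
  {d: True, t: True, g: False}
  {g: True, d: False, t: False}
  {d: True, g: True, t: False}
  {t: True, g: True, d: False}


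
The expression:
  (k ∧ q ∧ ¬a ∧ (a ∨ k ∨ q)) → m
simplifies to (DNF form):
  a ∨ m ∨ ¬k ∨ ¬q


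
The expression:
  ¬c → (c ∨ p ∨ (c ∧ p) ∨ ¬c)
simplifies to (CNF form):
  True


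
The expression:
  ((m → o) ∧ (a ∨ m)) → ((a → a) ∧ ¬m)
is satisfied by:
  {m: False, o: False}
  {o: True, m: False}
  {m: True, o: False}


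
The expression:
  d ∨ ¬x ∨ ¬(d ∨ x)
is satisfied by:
  {d: True, x: False}
  {x: False, d: False}
  {x: True, d: True}


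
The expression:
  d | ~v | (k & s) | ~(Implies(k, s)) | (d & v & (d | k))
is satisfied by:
  {d: True, k: True, v: False}
  {d: True, v: False, k: False}
  {k: True, v: False, d: False}
  {k: False, v: False, d: False}
  {d: True, k: True, v: True}
  {d: True, v: True, k: False}
  {k: True, v: True, d: False}


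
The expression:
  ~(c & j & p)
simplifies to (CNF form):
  ~c | ~j | ~p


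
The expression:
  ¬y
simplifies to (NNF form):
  ¬y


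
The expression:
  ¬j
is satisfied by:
  {j: False}


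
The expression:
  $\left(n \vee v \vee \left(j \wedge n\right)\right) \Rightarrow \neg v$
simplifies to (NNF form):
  $\neg v$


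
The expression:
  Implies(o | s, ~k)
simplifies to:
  ~k | (~o & ~s)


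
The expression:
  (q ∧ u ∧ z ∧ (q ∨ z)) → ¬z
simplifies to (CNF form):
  ¬q ∨ ¬u ∨ ¬z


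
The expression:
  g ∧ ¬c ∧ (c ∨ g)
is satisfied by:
  {g: True, c: False}


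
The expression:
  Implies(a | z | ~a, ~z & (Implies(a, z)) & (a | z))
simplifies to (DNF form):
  False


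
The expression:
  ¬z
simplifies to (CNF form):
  ¬z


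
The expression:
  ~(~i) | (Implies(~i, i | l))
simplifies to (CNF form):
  i | l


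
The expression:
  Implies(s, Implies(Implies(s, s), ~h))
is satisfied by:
  {s: False, h: False}
  {h: True, s: False}
  {s: True, h: False}


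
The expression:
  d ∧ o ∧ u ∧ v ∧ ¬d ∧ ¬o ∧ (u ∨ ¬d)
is never true.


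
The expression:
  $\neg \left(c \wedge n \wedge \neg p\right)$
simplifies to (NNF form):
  $p \vee \neg c \vee \neg n$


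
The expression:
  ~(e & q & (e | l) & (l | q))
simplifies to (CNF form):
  ~e | ~q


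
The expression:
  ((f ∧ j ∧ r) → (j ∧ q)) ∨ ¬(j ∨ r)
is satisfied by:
  {q: True, r: False, j: False, f: False}
  {f: False, r: False, q: False, j: False}
  {f: True, q: True, r: False, j: False}
  {f: True, r: False, q: False, j: False}
  {j: True, q: True, f: False, r: False}
  {j: True, f: False, r: False, q: False}
  {j: True, f: True, q: True, r: False}
  {j: True, f: True, r: False, q: False}
  {q: True, r: True, j: False, f: False}
  {r: True, j: False, q: False, f: False}
  {f: True, r: True, q: True, j: False}
  {f: True, r: True, j: False, q: False}
  {q: True, r: True, j: True, f: False}
  {r: True, j: True, f: False, q: False}
  {f: True, r: True, j: True, q: True}


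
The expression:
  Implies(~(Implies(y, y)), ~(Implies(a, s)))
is always true.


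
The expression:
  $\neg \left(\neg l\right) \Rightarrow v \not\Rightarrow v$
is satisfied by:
  {l: False}


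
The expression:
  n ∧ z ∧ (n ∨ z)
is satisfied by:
  {z: True, n: True}


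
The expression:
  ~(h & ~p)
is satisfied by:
  {p: True, h: False}
  {h: False, p: False}
  {h: True, p: True}


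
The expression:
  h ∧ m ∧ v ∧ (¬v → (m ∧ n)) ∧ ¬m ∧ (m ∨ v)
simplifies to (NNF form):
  False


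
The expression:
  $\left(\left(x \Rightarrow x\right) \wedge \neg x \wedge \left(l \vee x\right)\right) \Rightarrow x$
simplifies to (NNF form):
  $x \vee \neg l$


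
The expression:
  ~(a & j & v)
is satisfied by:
  {v: False, a: False, j: False}
  {j: True, v: False, a: False}
  {a: True, v: False, j: False}
  {j: True, a: True, v: False}
  {v: True, j: False, a: False}
  {j: True, v: True, a: False}
  {a: True, v: True, j: False}


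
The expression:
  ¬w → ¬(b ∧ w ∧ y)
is always true.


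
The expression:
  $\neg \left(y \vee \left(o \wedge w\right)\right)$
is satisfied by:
  {y: False, w: False, o: False}
  {o: True, y: False, w: False}
  {w: True, y: False, o: False}


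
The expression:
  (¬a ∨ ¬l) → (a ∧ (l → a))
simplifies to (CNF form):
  a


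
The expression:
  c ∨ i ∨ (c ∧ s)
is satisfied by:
  {i: True, c: True}
  {i: True, c: False}
  {c: True, i: False}


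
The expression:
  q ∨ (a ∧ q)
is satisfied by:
  {q: True}


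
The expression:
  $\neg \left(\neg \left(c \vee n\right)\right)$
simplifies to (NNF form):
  $c \vee n$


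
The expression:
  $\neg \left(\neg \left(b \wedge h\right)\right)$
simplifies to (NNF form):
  $b \wedge h$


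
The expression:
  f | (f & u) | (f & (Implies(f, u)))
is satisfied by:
  {f: True}


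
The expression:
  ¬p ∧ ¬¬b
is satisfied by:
  {b: True, p: False}


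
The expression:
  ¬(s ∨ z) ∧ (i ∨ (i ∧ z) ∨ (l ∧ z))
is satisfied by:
  {i: True, z: False, s: False}


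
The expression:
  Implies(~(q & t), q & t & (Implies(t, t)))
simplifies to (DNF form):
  q & t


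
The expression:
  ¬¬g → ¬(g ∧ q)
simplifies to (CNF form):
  ¬g ∨ ¬q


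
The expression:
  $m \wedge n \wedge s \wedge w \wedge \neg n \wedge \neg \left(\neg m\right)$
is never true.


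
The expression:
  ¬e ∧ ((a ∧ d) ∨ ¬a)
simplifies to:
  ¬e ∧ (d ∨ ¬a)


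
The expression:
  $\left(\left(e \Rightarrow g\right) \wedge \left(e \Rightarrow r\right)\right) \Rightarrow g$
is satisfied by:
  {e: True, g: True}
  {e: True, g: False}
  {g: True, e: False}


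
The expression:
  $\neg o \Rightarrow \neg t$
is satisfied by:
  {o: True, t: False}
  {t: False, o: False}
  {t: True, o: True}


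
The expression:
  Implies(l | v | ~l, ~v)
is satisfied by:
  {v: False}


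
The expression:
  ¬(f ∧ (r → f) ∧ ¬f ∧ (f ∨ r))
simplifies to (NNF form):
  True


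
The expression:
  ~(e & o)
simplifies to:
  ~e | ~o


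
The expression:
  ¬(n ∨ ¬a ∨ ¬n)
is never true.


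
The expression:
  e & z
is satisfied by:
  {z: True, e: True}


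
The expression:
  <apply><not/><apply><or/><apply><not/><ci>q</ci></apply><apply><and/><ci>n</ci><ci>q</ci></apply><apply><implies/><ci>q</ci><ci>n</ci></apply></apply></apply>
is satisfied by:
  {q: True, n: False}


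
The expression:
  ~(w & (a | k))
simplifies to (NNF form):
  ~w | (~a & ~k)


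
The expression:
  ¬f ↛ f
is always true.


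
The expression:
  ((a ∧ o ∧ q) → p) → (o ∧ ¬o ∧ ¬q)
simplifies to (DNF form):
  a ∧ o ∧ q ∧ ¬p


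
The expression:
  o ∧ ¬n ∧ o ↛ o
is never true.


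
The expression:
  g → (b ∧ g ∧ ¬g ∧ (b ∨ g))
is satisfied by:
  {g: False}


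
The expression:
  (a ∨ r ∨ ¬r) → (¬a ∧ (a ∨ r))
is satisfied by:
  {r: True, a: False}


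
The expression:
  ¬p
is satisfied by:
  {p: False}


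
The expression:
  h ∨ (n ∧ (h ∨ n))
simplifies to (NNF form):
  h ∨ n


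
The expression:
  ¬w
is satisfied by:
  {w: False}


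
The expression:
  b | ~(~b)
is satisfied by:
  {b: True}


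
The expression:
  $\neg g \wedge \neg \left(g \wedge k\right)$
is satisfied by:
  {g: False}


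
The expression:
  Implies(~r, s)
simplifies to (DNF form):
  r | s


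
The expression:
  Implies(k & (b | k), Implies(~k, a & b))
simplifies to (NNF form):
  True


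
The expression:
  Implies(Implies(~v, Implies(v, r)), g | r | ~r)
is always true.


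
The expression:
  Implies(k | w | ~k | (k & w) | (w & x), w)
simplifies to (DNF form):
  w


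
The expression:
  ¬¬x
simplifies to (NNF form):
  x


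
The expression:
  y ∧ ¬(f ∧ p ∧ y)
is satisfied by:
  {y: True, p: False, f: False}
  {f: True, y: True, p: False}
  {p: True, y: True, f: False}


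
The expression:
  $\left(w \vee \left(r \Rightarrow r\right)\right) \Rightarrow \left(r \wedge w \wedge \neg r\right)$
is never true.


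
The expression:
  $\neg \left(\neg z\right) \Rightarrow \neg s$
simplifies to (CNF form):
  $\neg s \vee \neg z$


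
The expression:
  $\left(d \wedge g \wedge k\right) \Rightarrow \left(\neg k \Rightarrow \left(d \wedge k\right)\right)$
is always true.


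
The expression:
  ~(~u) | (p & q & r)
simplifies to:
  u | (p & q & r)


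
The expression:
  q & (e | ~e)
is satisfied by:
  {q: True}


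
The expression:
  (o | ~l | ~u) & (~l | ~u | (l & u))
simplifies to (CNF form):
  o | ~l | ~u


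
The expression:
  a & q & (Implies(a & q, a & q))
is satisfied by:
  {a: True, q: True}


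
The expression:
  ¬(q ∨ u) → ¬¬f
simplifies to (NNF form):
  f ∨ q ∨ u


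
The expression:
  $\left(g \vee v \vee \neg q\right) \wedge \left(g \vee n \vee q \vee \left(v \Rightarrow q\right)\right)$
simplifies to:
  $g \vee \left(n \wedge \neg q\right) \vee \left(q \wedge v\right) \vee \left(\neg q \wedge \neg v\right)$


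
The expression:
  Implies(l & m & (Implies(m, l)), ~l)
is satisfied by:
  {l: False, m: False}
  {m: True, l: False}
  {l: True, m: False}


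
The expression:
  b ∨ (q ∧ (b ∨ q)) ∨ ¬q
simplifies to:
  True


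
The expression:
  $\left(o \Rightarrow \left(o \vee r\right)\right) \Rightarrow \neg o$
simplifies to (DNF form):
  $\neg o$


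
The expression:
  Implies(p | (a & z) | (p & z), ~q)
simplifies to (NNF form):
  ~q | (~a & ~p) | (~p & ~z)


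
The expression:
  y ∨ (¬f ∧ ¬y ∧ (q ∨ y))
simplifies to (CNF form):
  (q ∨ y) ∧ (y ∨ ¬f)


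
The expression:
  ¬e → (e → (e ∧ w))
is always true.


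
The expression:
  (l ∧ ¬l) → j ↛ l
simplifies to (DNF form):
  True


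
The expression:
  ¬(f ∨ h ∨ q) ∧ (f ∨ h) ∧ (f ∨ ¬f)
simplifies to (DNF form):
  False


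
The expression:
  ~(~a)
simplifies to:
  a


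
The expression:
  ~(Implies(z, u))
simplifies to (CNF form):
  z & ~u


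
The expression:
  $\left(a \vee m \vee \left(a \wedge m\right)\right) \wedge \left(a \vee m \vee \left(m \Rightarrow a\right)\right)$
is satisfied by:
  {a: True, m: True}
  {a: True, m: False}
  {m: True, a: False}


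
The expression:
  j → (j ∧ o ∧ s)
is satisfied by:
  {s: True, o: True, j: False}
  {s: True, o: False, j: False}
  {o: True, s: False, j: False}
  {s: False, o: False, j: False}
  {j: True, s: True, o: True}


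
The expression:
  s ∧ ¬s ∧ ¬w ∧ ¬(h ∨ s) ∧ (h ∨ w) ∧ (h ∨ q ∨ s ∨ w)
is never true.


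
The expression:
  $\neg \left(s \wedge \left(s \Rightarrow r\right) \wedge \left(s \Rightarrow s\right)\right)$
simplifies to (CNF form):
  $\neg r \vee \neg s$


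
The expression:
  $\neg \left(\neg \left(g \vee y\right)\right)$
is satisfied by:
  {y: True, g: True}
  {y: True, g: False}
  {g: True, y: False}


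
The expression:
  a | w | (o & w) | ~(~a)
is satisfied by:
  {a: True, w: True}
  {a: True, w: False}
  {w: True, a: False}


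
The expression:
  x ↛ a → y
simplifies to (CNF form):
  a ∨ y ∨ ¬x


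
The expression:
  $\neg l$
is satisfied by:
  {l: False}


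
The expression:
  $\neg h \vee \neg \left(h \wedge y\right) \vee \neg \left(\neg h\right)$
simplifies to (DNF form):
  $\text{True}$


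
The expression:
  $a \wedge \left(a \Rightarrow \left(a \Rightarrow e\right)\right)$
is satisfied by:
  {a: True, e: True}


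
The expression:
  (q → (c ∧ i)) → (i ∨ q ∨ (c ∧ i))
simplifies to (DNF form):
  i ∨ q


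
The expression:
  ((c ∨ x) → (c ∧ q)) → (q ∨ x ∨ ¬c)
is always true.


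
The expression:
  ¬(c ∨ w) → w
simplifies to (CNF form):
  c ∨ w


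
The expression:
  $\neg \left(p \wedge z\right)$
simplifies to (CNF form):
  $\neg p \vee \neg z$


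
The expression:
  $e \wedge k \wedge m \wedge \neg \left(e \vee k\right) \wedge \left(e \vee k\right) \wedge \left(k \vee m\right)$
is never true.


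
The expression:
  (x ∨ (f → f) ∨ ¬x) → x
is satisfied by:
  {x: True}


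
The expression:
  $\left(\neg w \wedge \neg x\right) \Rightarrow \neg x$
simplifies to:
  $\text{True}$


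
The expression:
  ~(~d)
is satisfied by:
  {d: True}


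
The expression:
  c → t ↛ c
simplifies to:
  ¬c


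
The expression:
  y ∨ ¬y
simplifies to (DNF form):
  True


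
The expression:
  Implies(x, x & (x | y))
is always true.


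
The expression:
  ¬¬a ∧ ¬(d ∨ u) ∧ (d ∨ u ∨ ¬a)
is never true.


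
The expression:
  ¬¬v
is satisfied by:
  {v: True}


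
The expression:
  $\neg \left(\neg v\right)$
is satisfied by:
  {v: True}


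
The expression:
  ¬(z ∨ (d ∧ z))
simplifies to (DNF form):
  ¬z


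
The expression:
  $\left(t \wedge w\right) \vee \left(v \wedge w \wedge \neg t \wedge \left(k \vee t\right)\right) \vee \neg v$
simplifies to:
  $\left(k \wedge w\right) \vee \left(t \wedge w\right) \vee \neg v$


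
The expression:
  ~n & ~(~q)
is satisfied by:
  {q: True, n: False}


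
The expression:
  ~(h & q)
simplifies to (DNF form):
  ~h | ~q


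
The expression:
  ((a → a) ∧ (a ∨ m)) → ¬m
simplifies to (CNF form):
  ¬m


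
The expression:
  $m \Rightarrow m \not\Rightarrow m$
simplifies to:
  $\neg m$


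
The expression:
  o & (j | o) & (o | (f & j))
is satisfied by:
  {o: True}


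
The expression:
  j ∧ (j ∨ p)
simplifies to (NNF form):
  j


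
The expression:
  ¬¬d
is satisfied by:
  {d: True}


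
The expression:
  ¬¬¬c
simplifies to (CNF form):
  ¬c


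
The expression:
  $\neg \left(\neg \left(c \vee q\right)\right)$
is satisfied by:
  {q: True, c: True}
  {q: True, c: False}
  {c: True, q: False}


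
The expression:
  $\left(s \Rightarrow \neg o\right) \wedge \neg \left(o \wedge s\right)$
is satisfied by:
  {s: False, o: False}
  {o: True, s: False}
  {s: True, o: False}


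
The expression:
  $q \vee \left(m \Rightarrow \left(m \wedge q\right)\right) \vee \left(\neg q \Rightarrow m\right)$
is always true.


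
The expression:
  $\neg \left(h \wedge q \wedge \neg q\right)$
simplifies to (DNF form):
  $\text{True}$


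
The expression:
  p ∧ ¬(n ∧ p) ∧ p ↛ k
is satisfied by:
  {p: True, n: False, k: False}


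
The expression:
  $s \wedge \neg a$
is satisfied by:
  {s: True, a: False}


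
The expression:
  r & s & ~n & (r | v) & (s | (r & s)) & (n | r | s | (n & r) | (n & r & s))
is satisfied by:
  {r: True, s: True, n: False}


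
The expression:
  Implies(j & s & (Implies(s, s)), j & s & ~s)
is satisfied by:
  {s: False, j: False}
  {j: True, s: False}
  {s: True, j: False}


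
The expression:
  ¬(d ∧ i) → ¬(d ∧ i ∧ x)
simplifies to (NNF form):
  True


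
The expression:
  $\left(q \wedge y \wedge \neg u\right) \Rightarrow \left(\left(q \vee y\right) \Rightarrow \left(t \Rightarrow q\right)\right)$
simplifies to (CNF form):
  $\text{True}$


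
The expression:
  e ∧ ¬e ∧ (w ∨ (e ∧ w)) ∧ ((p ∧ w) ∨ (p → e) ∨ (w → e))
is never true.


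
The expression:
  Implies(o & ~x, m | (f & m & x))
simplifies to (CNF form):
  m | x | ~o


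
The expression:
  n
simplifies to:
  n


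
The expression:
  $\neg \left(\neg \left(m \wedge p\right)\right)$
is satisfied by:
  {m: True, p: True}


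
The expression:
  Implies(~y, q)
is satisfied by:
  {y: True, q: True}
  {y: True, q: False}
  {q: True, y: False}


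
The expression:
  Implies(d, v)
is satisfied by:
  {v: True, d: False}
  {d: False, v: False}
  {d: True, v: True}


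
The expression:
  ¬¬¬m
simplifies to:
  ¬m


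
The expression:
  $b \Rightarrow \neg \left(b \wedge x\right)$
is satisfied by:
  {x: False, b: False}
  {b: True, x: False}
  {x: True, b: False}


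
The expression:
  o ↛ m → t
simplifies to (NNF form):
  m ∨ t ∨ ¬o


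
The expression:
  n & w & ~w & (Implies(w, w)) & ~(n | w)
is never true.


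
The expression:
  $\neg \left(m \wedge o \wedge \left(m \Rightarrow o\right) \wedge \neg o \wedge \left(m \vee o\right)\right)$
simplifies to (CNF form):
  $\text{True}$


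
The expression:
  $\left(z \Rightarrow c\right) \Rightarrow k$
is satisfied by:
  {k: True, z: True, c: False}
  {k: True, c: False, z: False}
  {k: True, z: True, c: True}
  {k: True, c: True, z: False}
  {z: True, c: False, k: False}


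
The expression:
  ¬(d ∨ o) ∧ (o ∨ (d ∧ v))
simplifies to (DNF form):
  False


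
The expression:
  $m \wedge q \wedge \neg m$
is never true.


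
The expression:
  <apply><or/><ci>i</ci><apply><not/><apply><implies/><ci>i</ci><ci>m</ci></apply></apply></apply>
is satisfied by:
  {i: True}


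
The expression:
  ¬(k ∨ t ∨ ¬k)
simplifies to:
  False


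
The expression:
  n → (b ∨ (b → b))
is always true.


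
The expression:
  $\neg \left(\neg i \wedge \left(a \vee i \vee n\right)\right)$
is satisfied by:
  {i: True, a: False, n: False}
  {i: True, n: True, a: False}
  {i: True, a: True, n: False}
  {i: True, n: True, a: True}
  {n: False, a: False, i: False}


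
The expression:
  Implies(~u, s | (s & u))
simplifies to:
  s | u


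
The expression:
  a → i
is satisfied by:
  {i: True, a: False}
  {a: False, i: False}
  {a: True, i: True}


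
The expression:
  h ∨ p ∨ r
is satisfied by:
  {r: True, p: True, h: True}
  {r: True, p: True, h: False}
  {r: True, h: True, p: False}
  {r: True, h: False, p: False}
  {p: True, h: True, r: False}
  {p: True, h: False, r: False}
  {h: True, p: False, r: False}


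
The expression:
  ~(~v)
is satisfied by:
  {v: True}


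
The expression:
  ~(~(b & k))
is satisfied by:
  {b: True, k: True}


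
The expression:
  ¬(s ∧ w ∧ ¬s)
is always true.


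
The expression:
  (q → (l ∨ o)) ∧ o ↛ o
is never true.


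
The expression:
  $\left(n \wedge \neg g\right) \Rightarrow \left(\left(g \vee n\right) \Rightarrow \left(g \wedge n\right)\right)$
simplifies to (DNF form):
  $g \vee \neg n$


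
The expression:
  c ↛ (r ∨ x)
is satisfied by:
  {c: True, x: False, r: False}


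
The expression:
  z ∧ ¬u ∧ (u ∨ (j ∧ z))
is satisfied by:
  {z: True, j: True, u: False}


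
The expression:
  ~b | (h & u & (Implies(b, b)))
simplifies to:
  ~b | (h & u)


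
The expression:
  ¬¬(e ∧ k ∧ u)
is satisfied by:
  {e: True, u: True, k: True}


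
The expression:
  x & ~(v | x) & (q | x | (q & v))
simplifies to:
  False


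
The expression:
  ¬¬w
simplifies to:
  w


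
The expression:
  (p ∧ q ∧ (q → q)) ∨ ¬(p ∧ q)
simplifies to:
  True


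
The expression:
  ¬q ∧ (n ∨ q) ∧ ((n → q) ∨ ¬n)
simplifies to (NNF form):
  False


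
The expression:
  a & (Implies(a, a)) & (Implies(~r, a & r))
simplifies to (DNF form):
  a & r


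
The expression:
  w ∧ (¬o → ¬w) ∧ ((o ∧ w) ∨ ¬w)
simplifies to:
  o ∧ w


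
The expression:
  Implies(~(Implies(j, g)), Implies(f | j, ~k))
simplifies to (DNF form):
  g | ~j | ~k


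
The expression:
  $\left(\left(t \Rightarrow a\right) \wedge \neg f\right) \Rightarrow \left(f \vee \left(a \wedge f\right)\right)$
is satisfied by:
  {f: True, t: True, a: False}
  {f: True, t: False, a: False}
  {a: True, f: True, t: True}
  {a: True, f: True, t: False}
  {t: True, a: False, f: False}


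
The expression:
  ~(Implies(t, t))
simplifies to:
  False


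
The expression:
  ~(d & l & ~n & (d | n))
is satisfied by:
  {n: True, l: False, d: False}
  {l: False, d: False, n: False}
  {n: True, d: True, l: False}
  {d: True, l: False, n: False}
  {n: True, l: True, d: False}
  {l: True, n: False, d: False}
  {n: True, d: True, l: True}


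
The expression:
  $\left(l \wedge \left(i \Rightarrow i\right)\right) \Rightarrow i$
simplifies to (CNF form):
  $i \vee \neg l$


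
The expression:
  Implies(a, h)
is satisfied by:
  {h: True, a: False}
  {a: False, h: False}
  {a: True, h: True}


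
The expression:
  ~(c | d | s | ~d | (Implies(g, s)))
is never true.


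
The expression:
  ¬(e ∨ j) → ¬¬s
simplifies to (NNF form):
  e ∨ j ∨ s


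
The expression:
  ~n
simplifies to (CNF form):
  ~n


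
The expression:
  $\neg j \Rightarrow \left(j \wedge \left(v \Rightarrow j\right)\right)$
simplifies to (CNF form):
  $j$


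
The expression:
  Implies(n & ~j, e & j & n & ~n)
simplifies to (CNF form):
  j | ~n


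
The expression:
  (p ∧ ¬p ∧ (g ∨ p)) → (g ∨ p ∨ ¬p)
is always true.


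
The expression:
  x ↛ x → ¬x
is always true.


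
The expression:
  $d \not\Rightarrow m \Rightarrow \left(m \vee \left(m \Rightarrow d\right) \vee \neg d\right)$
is always true.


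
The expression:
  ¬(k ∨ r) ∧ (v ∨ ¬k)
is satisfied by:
  {r: False, k: False}


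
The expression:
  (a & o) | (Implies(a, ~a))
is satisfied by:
  {o: True, a: False}
  {a: False, o: False}
  {a: True, o: True}


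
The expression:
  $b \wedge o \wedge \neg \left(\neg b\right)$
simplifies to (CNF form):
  $b \wedge o$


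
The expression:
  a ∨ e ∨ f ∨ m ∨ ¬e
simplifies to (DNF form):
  True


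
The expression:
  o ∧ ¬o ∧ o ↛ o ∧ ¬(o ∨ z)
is never true.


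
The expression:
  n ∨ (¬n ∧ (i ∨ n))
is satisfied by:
  {i: True, n: True}
  {i: True, n: False}
  {n: True, i: False}


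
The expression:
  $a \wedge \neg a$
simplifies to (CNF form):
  $\text{False}$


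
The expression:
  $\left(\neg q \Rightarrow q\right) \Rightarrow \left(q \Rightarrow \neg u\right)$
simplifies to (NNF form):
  $\neg q \vee \neg u$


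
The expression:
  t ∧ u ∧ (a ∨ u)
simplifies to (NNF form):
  t ∧ u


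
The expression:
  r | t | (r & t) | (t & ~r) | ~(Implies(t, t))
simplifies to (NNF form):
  r | t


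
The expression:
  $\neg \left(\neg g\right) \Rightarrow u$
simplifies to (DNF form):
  $u \vee \neg g$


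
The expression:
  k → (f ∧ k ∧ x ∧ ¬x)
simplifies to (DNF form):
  ¬k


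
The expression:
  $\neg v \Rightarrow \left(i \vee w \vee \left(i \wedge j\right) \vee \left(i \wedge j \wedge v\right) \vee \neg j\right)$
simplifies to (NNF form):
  $i \vee v \vee w \vee \neg j$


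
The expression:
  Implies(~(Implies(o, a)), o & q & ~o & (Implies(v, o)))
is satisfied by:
  {a: True, o: False}
  {o: False, a: False}
  {o: True, a: True}


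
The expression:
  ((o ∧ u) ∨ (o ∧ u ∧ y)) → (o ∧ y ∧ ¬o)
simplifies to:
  ¬o ∨ ¬u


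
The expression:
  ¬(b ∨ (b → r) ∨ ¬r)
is never true.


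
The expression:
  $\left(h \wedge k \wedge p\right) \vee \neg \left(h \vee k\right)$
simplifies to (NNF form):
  $\left(h \vee \neg k\right) \wedge \left(k \vee \neg h\right) \wedge \left(p \vee \neg k\right)$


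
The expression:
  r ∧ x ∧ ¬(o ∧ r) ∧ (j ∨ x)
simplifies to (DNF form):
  r ∧ x ∧ ¬o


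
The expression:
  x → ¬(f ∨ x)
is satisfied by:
  {x: False}


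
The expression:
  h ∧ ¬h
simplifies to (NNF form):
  False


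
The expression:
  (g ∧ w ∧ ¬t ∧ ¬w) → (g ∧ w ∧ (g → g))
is always true.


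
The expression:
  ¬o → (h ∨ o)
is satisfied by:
  {o: True, h: True}
  {o: True, h: False}
  {h: True, o: False}


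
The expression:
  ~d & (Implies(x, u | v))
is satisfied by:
  {v: True, u: True, d: False, x: False}
  {v: True, d: False, u: False, x: False}
  {u: True, v: False, d: False, x: False}
  {v: False, d: False, u: False, x: False}
  {x: True, v: True, u: True, d: False}
  {x: True, v: True, d: False, u: False}
  {x: True, u: True, v: False, d: False}


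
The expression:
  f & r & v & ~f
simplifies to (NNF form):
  False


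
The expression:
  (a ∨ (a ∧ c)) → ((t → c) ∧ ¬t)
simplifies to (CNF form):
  ¬a ∨ ¬t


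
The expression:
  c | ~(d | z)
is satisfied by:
  {c: True, z: False, d: False}
  {d: True, c: True, z: False}
  {c: True, z: True, d: False}
  {d: True, c: True, z: True}
  {d: False, z: False, c: False}


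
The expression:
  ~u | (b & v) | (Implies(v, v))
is always true.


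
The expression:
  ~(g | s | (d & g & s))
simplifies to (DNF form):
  ~g & ~s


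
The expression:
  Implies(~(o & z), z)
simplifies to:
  z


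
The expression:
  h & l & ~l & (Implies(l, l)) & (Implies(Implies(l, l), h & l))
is never true.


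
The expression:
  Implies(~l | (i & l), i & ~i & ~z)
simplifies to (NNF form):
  l & ~i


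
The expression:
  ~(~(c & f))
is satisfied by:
  {c: True, f: True}


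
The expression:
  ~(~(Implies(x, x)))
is always true.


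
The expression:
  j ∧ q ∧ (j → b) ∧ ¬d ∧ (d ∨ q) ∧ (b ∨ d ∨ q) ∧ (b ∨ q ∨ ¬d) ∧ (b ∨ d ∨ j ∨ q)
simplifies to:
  b ∧ j ∧ q ∧ ¬d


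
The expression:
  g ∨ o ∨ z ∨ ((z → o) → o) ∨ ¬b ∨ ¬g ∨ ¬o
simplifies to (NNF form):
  True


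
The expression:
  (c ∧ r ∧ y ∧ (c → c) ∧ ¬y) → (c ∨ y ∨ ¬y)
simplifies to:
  True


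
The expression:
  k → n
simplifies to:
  n ∨ ¬k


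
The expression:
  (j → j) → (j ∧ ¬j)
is never true.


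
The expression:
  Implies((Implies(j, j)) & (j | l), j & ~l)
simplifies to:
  ~l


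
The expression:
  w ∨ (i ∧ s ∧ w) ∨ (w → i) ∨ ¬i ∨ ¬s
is always true.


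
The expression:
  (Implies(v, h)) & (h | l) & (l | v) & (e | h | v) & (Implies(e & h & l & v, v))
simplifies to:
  (e | h) & (l | v) & (h | ~v)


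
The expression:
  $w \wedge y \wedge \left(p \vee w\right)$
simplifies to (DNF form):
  $w \wedge y$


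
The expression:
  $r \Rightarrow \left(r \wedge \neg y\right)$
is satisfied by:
  {y: False, r: False}
  {r: True, y: False}
  {y: True, r: False}


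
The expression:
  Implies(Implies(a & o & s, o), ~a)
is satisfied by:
  {a: False}


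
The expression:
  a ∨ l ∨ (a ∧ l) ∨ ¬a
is always true.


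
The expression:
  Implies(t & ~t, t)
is always true.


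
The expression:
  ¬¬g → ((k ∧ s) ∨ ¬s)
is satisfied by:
  {k: True, s: False, g: False}
  {s: False, g: False, k: False}
  {g: True, k: True, s: False}
  {g: True, s: False, k: False}
  {k: True, s: True, g: False}
  {s: True, k: False, g: False}
  {g: True, s: True, k: True}


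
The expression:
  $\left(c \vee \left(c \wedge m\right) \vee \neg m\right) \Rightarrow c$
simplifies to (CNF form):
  $c \vee m$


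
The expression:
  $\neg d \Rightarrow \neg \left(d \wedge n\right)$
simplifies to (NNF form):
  $\text{True}$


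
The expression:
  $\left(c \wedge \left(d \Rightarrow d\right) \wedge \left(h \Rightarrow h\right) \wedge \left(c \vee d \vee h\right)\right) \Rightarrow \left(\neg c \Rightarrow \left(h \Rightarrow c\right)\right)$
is always true.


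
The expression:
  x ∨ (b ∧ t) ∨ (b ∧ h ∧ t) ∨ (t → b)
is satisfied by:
  {x: True, b: True, t: False}
  {x: True, t: False, b: False}
  {b: True, t: False, x: False}
  {b: False, t: False, x: False}
  {x: True, b: True, t: True}
  {x: True, t: True, b: False}
  {b: True, t: True, x: False}


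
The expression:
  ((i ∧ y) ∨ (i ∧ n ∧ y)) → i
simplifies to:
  True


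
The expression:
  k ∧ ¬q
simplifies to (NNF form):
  k ∧ ¬q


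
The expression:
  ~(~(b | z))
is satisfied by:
  {b: True, z: True}
  {b: True, z: False}
  {z: True, b: False}
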